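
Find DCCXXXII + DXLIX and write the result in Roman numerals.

DCCXXXII = 732
DXLIX = 549
732 + 549 = 1281

MCCLXXXI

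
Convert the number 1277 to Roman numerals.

Convert 1277 to Roman numerals:
  1277 contains 1×1000 (M)
  277 contains 2×100 (CC)
  77 contains 1×50 (L)
  27 contains 2×10 (XX)
  7 contains 1×5 (V)
  2 contains 2×1 (II)

MCCLXXVII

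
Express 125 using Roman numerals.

Convert 125 to Roman numerals:
  125 contains 1×100 (C)
  25 contains 2×10 (XX)
  5 contains 1×5 (V)

CXXV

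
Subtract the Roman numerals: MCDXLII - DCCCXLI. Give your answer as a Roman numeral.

MCDXLII = 1442
DCCCXLI = 841
1442 - 841 = 601

DCI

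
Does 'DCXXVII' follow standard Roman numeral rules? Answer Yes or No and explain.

'DCXXVII': Check the rules: uses only the symbols I, V, X, L, C, D, M; no symbol is repeated more than three times in a row; V, L and D each appear at most once; no smaller symbol precedes a larger one (values never increase from left to right). Value: D (500) + C (100) + X (10) + X (10) + V (5) + I (1) + I (1) = 627. So it is a valid standard Roman numeral.

Yes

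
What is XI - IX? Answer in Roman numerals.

XI = 11
IX = 9
11 - 9 = 2

II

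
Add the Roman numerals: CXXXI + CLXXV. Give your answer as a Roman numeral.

CXXXI = 131
CLXXV = 175
131 + 175 = 306

CCCVI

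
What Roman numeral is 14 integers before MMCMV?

MMCMV = 2905
2905 - 14 = 2891

MMDCCCXCI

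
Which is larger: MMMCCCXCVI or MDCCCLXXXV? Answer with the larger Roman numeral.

MMMCCCXCVI = 3396
MDCCCLXXXV = 1885
3396 is larger

MMMCCCXCVI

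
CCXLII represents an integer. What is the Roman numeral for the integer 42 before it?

CCXLII = 242
242 - 42 = 200

CC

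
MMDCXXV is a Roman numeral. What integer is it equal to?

MMDCXXV: M=1000, M=1000, D=500, C=100, X=10, X=10, V=5
1000 + 1000 + 500 + 100 + 10 + 10 + 5 = 2625

2625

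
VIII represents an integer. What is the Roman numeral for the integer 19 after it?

VIII = 8
8 + 19 = 27

XXVII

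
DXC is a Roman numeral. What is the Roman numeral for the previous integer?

DXC = 590; previous is 589

DLXXXIX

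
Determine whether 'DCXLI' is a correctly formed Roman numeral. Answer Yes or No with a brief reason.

'DCXLI': Check the rules: uses only the symbols I, V, X, L, C, D, M; no symbol is repeated more than three times in a row; V, L and D each appear at most once; the only place a smaller symbol precedes a larger one is the allowed subtractive pair XL, the symbol right after such a pair (if any) is smaller than the pair's first symbol, and otherwise the values never increase from left to right. Value: D (500) + C (100) + XL (40) + I (1) = 641. So it is a valid standard Roman numeral.

Yes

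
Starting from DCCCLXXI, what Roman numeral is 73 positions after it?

DCCCLXXI = 871
871 + 73 = 944

CMXLIV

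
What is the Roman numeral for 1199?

Convert 1199 to Roman numerals:
  1199 contains 1×1000 (M)
  199 contains 1×100 (C)
  99 contains 1×90 (XC)
  9 contains 1×9 (IX)

MCXCIX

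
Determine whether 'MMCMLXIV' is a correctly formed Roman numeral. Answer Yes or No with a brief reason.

'MMCMLXIV': Check the rules: uses only the symbols I, V, X, L, C, D, M; no symbol is repeated more than three times in a row; V, L and D each appear at most once; the only places a smaller symbol precedes a larger one are the allowed subtractive pairs CM, IV, the symbol right after such a pair (if any) is smaller than the pair's first symbol, and otherwise the values never increase from left to right. Value: M (1000) + M (1000) + CM (900) + L (50) + X (10) + IV (4) = 2964. So it is a valid standard Roman numeral.

Yes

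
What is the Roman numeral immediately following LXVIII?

LXVIII = 68, so the next integer is 68 + 1 = 69

LXIX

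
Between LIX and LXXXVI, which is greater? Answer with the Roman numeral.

LIX = 59
LXXXVI = 86
86 is larger

LXXXVI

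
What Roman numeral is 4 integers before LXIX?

LXIX = 69
69 - 4 = 65

LXV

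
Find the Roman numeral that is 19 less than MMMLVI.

MMMLVI = 3056
3056 - 19 = 3037

MMMXXXVII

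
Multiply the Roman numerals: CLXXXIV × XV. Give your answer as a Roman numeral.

CLXXXIV = 184
XV = 15
184 × 15 = 2760

MMDCCLX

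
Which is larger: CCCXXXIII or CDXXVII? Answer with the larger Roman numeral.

CCCXXXIII = 333
CDXXVII = 427
427 is larger

CDXXVII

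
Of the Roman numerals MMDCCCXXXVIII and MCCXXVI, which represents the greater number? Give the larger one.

MMDCCCXXXVIII = 2838
MCCXXVI = 1226
2838 is larger

MMDCCCXXXVIII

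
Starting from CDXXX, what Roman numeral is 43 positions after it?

CDXXX = 430
430 + 43 = 473

CDLXXIII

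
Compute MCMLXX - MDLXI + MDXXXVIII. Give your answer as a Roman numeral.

MCMLXX = 1970, MDLXI = 1561, MDXXXVIII = 1538
1970 - 1561 = 409
409 + 1538 = 1947

MCMXLVII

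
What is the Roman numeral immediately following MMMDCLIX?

MMMDCLIX = 3659, so the next integer is 3659 + 1 = 3660

MMMDCLX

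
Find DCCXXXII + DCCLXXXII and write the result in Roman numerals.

DCCXXXII = 732
DCCLXXXII = 782
732 + 782 = 1514

MDXIV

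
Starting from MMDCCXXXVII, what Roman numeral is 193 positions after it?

MMDCCXXXVII = 2737
2737 + 193 = 2930

MMCMXXX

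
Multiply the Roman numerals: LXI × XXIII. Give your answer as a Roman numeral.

LXI = 61
XXIII = 23
61 × 23 = 1403

MCDIII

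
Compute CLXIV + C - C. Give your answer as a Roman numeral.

CLXIV = 164, C = 100, C = 100
164 + 100 = 264
264 - 100 = 164

CLXIV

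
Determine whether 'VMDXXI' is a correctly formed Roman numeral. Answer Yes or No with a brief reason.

'VMDXXI': Invalid subtractive combination: VM

No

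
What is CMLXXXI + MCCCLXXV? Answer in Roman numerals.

CMLXXXI = 981
MCCCLXXV = 1375
981 + 1375 = 2356

MMCCCLVI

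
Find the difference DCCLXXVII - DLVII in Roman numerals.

DCCLXXVII = 777
DLVII = 557
777 - 557 = 220

CCXX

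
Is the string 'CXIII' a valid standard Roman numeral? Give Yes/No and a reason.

'CXIII': Check the rules: uses only the symbols I, V, X, L, C, D, M; no symbol is repeated more than three times in a row; V, L and D each appear at most once; no smaller symbol precedes a larger one (values never increase from left to right). Value: C (100) + X (10) + I (1) + I (1) + I (1) = 113. So it is a valid standard Roman numeral.

Yes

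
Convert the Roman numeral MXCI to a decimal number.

MXCI: M=1000, XC=90, I=1
1000 + 90 + 1 = 1091

1091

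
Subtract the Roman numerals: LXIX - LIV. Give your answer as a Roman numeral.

LXIX = 69
LIV = 54
69 - 54 = 15

XV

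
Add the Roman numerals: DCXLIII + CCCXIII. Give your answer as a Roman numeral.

DCXLIII = 643
CCCXIII = 313
643 + 313 = 956

CMLVI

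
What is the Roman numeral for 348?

Convert 348 to Roman numerals:
  348 contains 3×100 (CCC)
  48 contains 1×40 (XL)
  8 contains 1×5 (V)
  3 contains 3×1 (III)

CCCXLVIII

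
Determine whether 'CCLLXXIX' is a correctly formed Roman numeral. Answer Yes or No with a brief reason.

'CCLLXXIX': L should not appear more than once

No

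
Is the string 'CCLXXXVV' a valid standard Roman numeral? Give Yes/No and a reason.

'CCLXXXVV': V should not appear more than once

No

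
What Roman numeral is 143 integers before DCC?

DCC = 700
700 - 143 = 557

DLVII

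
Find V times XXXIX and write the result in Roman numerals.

V = 5
XXXIX = 39
5 × 39 = 195

CXCV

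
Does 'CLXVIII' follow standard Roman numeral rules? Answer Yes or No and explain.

'CLXVIII': Check the rules: uses only the symbols I, V, X, L, C, D, M; no symbol is repeated more than three times in a row; V, L and D each appear at most once; no smaller symbol precedes a larger one (values never increase from left to right). Value: C (100) + L (50) + X (10) + V (5) + I (1) + I (1) + I (1) = 168. So it is a valid standard Roman numeral.

Yes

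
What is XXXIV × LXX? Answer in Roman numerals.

XXXIV = 34
LXX = 70
34 × 70 = 2380

MMCCCLXXX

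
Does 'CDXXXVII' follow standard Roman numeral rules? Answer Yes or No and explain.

'CDXXXVII': Check the rules: uses only the symbols I, V, X, L, C, D, M; no symbol is repeated more than three times in a row; V, L and D each appear at most once; the only place a smaller symbol precedes a larger one is the allowed subtractive pair CD, the symbol right after such a pair (if any) is smaller than the pair's first symbol, and otherwise the values never increase from left to right. Value: CD (400) + X (10) + X (10) + X (10) + V (5) + I (1) + I (1) = 437. So it is a valid standard Roman numeral.

Yes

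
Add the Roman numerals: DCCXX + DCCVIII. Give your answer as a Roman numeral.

DCCXX = 720
DCCVIII = 708
720 + 708 = 1428

MCDXXVIII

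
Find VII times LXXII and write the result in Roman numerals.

VII = 7
LXXII = 72
7 × 72 = 504

DIV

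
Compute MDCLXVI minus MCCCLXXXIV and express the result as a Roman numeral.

MDCLXVI = 1666
MCCCLXXXIV = 1384
1666 - 1384 = 282

CCLXXXII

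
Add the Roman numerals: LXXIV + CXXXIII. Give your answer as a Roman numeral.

LXXIV = 74
CXXXIII = 133
74 + 133 = 207

CCVII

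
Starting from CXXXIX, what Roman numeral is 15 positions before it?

CXXXIX = 139
139 - 15 = 124

CXXIV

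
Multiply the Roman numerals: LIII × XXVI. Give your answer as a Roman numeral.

LIII = 53
XXVI = 26
53 × 26 = 1378

MCCCLXXVIII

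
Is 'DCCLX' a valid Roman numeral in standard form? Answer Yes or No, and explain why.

'DCCLX': Check the rules: uses only the symbols I, V, X, L, C, D, M; no symbol is repeated more than three times in a row; V, L and D each appear at most once; no smaller symbol precedes a larger one (values never increase from left to right). Value: D (500) + C (100) + C (100) + L (50) + X (10) = 760. So it is a valid standard Roman numeral.

Yes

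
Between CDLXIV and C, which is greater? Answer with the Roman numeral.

CDLXIV = 464
C = 100
464 is larger

CDLXIV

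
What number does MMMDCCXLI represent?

MMMDCCXLI: M=1000, M=1000, M=1000, D=500, C=100, C=100, XL=40, I=1
1000 + 1000 + 1000 + 500 + 100 + 100 + 40 + 1 = 3741

3741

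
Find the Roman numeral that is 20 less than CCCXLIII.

CCCXLIII = 343
343 - 20 = 323

CCCXXIII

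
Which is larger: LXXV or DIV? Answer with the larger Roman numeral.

LXXV = 75
DIV = 504
504 is larger

DIV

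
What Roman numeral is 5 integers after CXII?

CXII = 112
112 + 5 = 117

CXVII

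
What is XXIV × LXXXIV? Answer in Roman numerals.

XXIV = 24
LXXXIV = 84
24 × 84 = 2016

MMXVI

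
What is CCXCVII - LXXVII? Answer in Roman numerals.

CCXCVII = 297
LXXVII = 77
297 - 77 = 220

CCXX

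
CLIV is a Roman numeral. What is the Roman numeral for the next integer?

CLIV = 154, so the next integer is 154 + 1 = 155

CLV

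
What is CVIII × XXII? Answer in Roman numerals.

CVIII = 108
XXII = 22
108 × 22 = 2376

MMCCCLXXVI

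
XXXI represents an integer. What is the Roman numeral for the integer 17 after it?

XXXI = 31
31 + 17 = 48

XLVIII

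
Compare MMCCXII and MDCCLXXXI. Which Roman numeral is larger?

MMCCXII = 2212
MDCCLXXXI = 1781
2212 is larger

MMCCXII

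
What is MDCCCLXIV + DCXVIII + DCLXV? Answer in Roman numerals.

MDCCCLXIV = 1864, DCXVIII = 618, DCLXV = 665
1864 + 618 = 2482
2482 + 665 = 3147

MMMCXLVII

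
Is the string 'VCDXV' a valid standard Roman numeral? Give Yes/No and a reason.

'VCDXV': V should not appear more than once

No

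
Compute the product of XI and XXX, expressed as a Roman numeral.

XI = 11
XXX = 30
11 × 30 = 330

CCCXXX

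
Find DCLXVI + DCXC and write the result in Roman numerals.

DCLXVI = 666
DCXC = 690
666 + 690 = 1356

MCCCLVI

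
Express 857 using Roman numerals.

Convert 857 to Roman numerals:
  857 contains 1×500 (D)
  357 contains 3×100 (CCC)
  57 contains 1×50 (L)
  7 contains 1×5 (V)
  2 contains 2×1 (II)

DCCCLVII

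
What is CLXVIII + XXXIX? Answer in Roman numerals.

CLXVIII = 168
XXXIX = 39
168 + 39 = 207

CCVII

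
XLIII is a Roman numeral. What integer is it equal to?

XLIII: XL=40, I=1, I=1, I=1
40 + 1 + 1 + 1 = 43

43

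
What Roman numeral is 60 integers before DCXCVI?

DCXCVI = 696
696 - 60 = 636

DCXXXVI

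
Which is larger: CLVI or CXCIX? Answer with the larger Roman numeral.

CLVI = 156
CXCIX = 199
199 is larger

CXCIX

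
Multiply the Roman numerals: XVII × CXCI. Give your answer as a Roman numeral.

XVII = 17
CXCI = 191
17 × 191 = 3247

MMMCCXLVII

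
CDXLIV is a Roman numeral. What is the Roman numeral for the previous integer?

CDXLIV = 444; previous is 443

CDXLIII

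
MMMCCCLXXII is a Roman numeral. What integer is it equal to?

MMMCCCLXXII: M=1000, M=1000, M=1000, C=100, C=100, C=100, L=50, X=10, X=10, I=1, I=1
1000 + 1000 + 1000 + 100 + 100 + 100 + 50 + 10 + 10 + 1 + 1 = 3372

3372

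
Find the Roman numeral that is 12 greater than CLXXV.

CLXXV = 175
175 + 12 = 187

CLXXXVII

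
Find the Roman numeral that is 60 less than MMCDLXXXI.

MMCDLXXXI = 2481
2481 - 60 = 2421

MMCDXXI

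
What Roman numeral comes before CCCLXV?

CCCLXV = 365; previous is 364

CCCLXIV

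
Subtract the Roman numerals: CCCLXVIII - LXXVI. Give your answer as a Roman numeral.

CCCLXVIII = 368
LXXVI = 76
368 - 76 = 292

CCXCII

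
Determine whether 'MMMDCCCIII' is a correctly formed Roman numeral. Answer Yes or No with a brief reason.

'MMMDCCCIII': Check the rules: uses only the symbols I, V, X, L, C, D, M; no symbol is repeated more than three times in a row; V, L and D each appear at most once; no smaller symbol precedes a larger one (values never increase from left to right). Value: M (1000) + M (1000) + M (1000) + D (500) + C (100) + C (100) + C (100) + I (1) + I (1) + I (1) = 3803. So it is a valid standard Roman numeral.

Yes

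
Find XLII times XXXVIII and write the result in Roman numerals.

XLII = 42
XXXVIII = 38
42 × 38 = 1596

MDXCVI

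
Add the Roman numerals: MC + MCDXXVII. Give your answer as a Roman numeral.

MC = 1100
MCDXXVII = 1427
1100 + 1427 = 2527

MMDXXVII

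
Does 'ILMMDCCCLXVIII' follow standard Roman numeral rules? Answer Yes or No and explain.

'ILMMDCCCLXVIII': L should not appear more than once

No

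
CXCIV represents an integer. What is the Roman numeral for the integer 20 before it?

CXCIV = 194
194 - 20 = 174

CLXXIV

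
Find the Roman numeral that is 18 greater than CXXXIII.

CXXXIII = 133
133 + 18 = 151

CLI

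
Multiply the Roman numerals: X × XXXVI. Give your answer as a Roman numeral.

X = 10
XXXVI = 36
10 × 36 = 360

CCCLX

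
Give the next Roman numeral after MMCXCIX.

MMCXCIX = 2199; next is 2200

MMCC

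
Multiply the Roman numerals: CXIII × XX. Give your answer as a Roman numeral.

CXIII = 113
XX = 20
113 × 20 = 2260

MMCCLX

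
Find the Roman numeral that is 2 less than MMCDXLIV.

MMCDXLIV = 2444
2444 - 2 = 2442

MMCDXLII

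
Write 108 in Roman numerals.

Convert 108 to Roman numerals:
  108 contains 1×100 (C)
  8 contains 1×5 (V)
  3 contains 3×1 (III)

CVIII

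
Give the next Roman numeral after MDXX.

MDXX = 1520; next is 1521

MDXXI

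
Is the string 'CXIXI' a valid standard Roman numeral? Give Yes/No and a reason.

'CXIXI': I cannot come right after the subtractive pair IX: once I is subtracted in IX, the next symbol must be smaller than I

No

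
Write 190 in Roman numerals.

Convert 190 to Roman numerals:
  190 contains 1×100 (C)
  90 contains 1×90 (XC)

CXC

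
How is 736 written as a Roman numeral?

Convert 736 to Roman numerals:
  736 contains 1×500 (D)
  236 contains 2×100 (CC)
  36 contains 3×10 (XXX)
  6 contains 1×5 (V)
  1 contains 1×1 (I)

DCCXXXVI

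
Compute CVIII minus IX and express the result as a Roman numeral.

CVIII = 108
IX = 9
108 - 9 = 99

XCIX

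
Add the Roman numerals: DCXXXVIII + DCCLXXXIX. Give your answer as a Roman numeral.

DCXXXVIII = 638
DCCLXXXIX = 789
638 + 789 = 1427

MCDXXVII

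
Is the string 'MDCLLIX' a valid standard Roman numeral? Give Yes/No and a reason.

'MDCLLIX': L should not appear more than once

No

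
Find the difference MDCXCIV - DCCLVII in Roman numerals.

MDCXCIV = 1694
DCCLVII = 757
1694 - 757 = 937

CMXXXVII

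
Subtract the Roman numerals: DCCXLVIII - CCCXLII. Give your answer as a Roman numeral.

DCCXLVIII = 748
CCCXLII = 342
748 - 342 = 406

CDVI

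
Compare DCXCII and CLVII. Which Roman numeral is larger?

DCXCII = 692
CLVII = 157
692 is larger

DCXCII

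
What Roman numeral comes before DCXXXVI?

DCXXXVI = 636, so the previous integer is 636 - 1 = 635

DCXXXV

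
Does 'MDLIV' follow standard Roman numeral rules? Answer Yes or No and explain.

'MDLIV': Check the rules: uses only the symbols I, V, X, L, C, D, M; no symbol is repeated more than three times in a row; V, L and D each appear at most once; the only place a smaller symbol precedes a larger one is the allowed subtractive pair IV, the symbol right after such a pair (if any) is smaller than the pair's first symbol, and otherwise the values never increase from left to right. Value: M (1000) + D (500) + L (50) + IV (4) = 1554. So it is a valid standard Roman numeral.

Yes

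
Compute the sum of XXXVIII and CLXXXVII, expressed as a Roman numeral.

XXXVIII = 38
CLXXXVII = 187
38 + 187 = 225

CCXXV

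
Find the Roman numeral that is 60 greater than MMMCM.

MMMCM = 3900
3900 + 60 = 3960

MMMCMLX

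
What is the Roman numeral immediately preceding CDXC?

CDXC = 490; previous is 489

CDLXXXIX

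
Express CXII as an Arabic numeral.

CXII: C=100, X=10, I=1, I=1
100 + 10 + 1 + 1 = 112

112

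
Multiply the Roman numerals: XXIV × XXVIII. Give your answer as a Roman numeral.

XXIV = 24
XXVIII = 28
24 × 28 = 672

DCLXXII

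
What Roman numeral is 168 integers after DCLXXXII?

DCLXXXII = 682
682 + 168 = 850

DCCCL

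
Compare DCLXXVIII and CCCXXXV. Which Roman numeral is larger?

DCLXXVIII = 678
CCCXXXV = 335
678 is larger

DCLXXVIII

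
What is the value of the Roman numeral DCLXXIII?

DCLXXIII: D=500, C=100, L=50, X=10, X=10, I=1, I=1, I=1
500 + 100 + 50 + 10 + 10 + 1 + 1 + 1 = 673

673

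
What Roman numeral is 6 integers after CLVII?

CLVII = 157
157 + 6 = 163

CLXIII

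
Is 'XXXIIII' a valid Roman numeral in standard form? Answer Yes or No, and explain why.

'XXXIIII': More than 3 consecutive I's

No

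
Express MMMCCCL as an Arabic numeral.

MMMCCCL: M=1000, M=1000, M=1000, C=100, C=100, C=100, L=50
1000 + 1000 + 1000 + 100 + 100 + 100 + 50 = 3350

3350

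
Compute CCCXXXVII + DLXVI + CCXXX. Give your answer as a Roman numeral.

CCCXXXVII = 337, DLXVI = 566, CCXXX = 230
337 + 566 = 903
903 + 230 = 1133

MCXXXIII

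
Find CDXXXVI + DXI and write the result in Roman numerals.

CDXXXVI = 436
DXI = 511
436 + 511 = 947

CMXLVII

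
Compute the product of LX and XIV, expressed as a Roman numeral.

LX = 60
XIV = 14
60 × 14 = 840

DCCCXL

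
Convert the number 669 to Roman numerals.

Convert 669 to Roman numerals:
  669 contains 1×500 (D)
  169 contains 1×100 (C)
  69 contains 1×50 (L)
  19 contains 1×10 (X)
  9 contains 1×9 (IX)

DCLXIX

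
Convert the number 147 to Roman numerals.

Convert 147 to Roman numerals:
  147 contains 1×100 (C)
  47 contains 1×40 (XL)
  7 contains 1×5 (V)
  2 contains 2×1 (II)

CXLVII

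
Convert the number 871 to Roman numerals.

Convert 871 to Roman numerals:
  871 contains 1×500 (D)
  371 contains 3×100 (CCC)
  71 contains 1×50 (L)
  21 contains 2×10 (XX)
  1 contains 1×1 (I)

DCCCLXXI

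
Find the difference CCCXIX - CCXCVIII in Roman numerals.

CCCXIX = 319
CCXCVIII = 298
319 - 298 = 21

XXI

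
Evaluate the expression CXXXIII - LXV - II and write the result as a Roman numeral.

CXXXIII = 133, LXV = 65, II = 2
133 - 65 = 68
68 - 2 = 66

LXVI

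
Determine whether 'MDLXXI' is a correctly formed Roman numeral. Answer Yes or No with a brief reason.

'MDLXXI': Check the rules: uses only the symbols I, V, X, L, C, D, M; no symbol is repeated more than three times in a row; V, L and D each appear at most once; no smaller symbol precedes a larger one (values never increase from left to right). Value: M (1000) + D (500) + L (50) + X (10) + X (10) + I (1) = 1571. So it is a valid standard Roman numeral.

Yes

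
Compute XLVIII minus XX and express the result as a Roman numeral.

XLVIII = 48
XX = 20
48 - 20 = 28

XXVIII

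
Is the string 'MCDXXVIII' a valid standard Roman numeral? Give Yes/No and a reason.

'MCDXXVIII': Check the rules: uses only the symbols I, V, X, L, C, D, M; no symbol is repeated more than three times in a row; V, L and D each appear at most once; the only place a smaller symbol precedes a larger one is the allowed subtractive pair CD, the symbol right after such a pair (if any) is smaller than the pair's first symbol, and otherwise the values never increase from left to right. Value: M (1000) + CD (400) + X (10) + X (10) + V (5) + I (1) + I (1) + I (1) = 1428. So it is a valid standard Roman numeral.

Yes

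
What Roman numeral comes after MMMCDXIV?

MMMCDXIV = 3414; next is 3415

MMMCDXV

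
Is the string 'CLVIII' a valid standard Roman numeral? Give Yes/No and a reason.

'CLVIII': Check the rules: uses only the symbols I, V, X, L, C, D, M; no symbol is repeated more than three times in a row; V, L and D each appear at most once; no smaller symbol precedes a larger one (values never increase from left to right). Value: C (100) + L (50) + V (5) + I (1) + I (1) + I (1) = 158. So it is a valid standard Roman numeral.

Yes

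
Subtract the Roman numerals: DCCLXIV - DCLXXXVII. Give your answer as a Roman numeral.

DCCLXIV = 764
DCLXXXVII = 687
764 - 687 = 77

LXXVII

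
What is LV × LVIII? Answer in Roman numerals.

LV = 55
LVIII = 58
55 × 58 = 3190

MMMCXC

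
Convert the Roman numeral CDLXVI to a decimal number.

CDLXVI: CD=400, L=50, X=10, V=5, I=1
400 + 50 + 10 + 5 + 1 = 466

466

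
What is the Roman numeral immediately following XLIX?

XLIX = 49, so the next integer is 49 + 1 = 50

L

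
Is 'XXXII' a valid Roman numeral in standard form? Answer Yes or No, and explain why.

'XXXII': Check the rules: uses only the symbols I, V, X, L, C, D, M; no symbol is repeated more than three times in a row; V, L and D each appear at most once; no smaller symbol precedes a larger one (values never increase from left to right). Value: X (10) + X (10) + X (10) + I (1) + I (1) = 32. So it is a valid standard Roman numeral.

Yes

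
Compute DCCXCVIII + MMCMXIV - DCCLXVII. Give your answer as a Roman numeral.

DCCXCVIII = 798, MMCMXIV = 2914, DCCLXVII = 767
798 + 2914 = 3712
3712 - 767 = 2945

MMCMXLV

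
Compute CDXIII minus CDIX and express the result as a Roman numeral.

CDXIII = 413
CDIX = 409
413 - 409 = 4

IV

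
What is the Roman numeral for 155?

Convert 155 to Roman numerals:
  155 contains 1×100 (C)
  55 contains 1×50 (L)
  5 contains 1×5 (V)

CLV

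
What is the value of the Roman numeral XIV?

XIV: X=10, IV=4
10 + 4 = 14

14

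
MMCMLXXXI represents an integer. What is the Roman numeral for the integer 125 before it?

MMCMLXXXI = 2981
2981 - 125 = 2856

MMDCCCLVI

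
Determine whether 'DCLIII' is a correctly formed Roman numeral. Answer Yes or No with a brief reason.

'DCLIII': Check the rules: uses only the symbols I, V, X, L, C, D, M; no symbol is repeated more than three times in a row; V, L and D each appear at most once; no smaller symbol precedes a larger one (values never increase from left to right). Value: D (500) + C (100) + L (50) + I (1) + I (1) + I (1) = 653. So it is a valid standard Roman numeral.

Yes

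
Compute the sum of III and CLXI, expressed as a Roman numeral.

III = 3
CLXI = 161
3 + 161 = 164

CLXIV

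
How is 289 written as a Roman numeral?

Convert 289 to Roman numerals:
  289 contains 2×100 (CC)
  89 contains 1×50 (L)
  39 contains 3×10 (XXX)
  9 contains 1×9 (IX)

CCLXXXIX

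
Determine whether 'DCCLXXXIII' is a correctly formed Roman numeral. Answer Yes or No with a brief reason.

'DCCLXXXIII': Check the rules: uses only the symbols I, V, X, L, C, D, M; no symbol is repeated more than three times in a row; V, L and D each appear at most once; no smaller symbol precedes a larger one (values never increase from left to right). Value: D (500) + C (100) + C (100) + L (50) + X (10) + X (10) + X (10) + I (1) + I (1) + I (1) = 783. So it is a valid standard Roman numeral.

Yes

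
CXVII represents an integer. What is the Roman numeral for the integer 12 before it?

CXVII = 117
117 - 12 = 105

CV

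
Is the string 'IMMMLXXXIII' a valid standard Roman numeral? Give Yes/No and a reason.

'IMMMLXXXIII': Invalid subtractive combination: IM

No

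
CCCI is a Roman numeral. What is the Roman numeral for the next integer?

CCCI = 301; next is 302

CCCII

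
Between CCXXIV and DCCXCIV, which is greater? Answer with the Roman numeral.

CCXXIV = 224
DCCXCIV = 794
794 is larger

DCCXCIV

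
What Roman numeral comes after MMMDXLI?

MMMDXLI = 3541; next is 3542

MMMDXLII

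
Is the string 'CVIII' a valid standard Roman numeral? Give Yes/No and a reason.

'CVIII': Check the rules: uses only the symbols I, V, X, L, C, D, M; no symbol is repeated more than three times in a row; V, L and D each appear at most once; no smaller symbol precedes a larger one (values never increase from left to right). Value: C (100) + V (5) + I (1) + I (1) + I (1) = 108. So it is a valid standard Roman numeral.

Yes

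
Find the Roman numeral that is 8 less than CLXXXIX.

CLXXXIX = 189
189 - 8 = 181

CLXXXI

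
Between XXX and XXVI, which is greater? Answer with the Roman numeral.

XXX = 30
XXVI = 26
30 is larger

XXX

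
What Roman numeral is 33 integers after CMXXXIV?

CMXXXIV = 934
934 + 33 = 967

CMLXVII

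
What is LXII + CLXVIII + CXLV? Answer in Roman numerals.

LXII = 62, CLXVIII = 168, CXLV = 145
62 + 168 = 230
230 + 145 = 375

CCCLXXV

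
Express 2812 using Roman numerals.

Convert 2812 to Roman numerals:
  2812 contains 2×1000 (MM)
  812 contains 1×500 (D)
  312 contains 3×100 (CCC)
  12 contains 1×10 (X)
  2 contains 2×1 (II)

MMDCCCXII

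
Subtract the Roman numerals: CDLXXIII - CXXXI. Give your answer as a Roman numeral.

CDLXXIII = 473
CXXXI = 131
473 - 131 = 342

CCCXLII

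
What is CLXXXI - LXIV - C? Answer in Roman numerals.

CLXXXI = 181, LXIV = 64, C = 100
181 - 64 = 117
117 - 100 = 17

XVII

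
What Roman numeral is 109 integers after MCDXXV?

MCDXXV = 1425
1425 + 109 = 1534

MDXXXIV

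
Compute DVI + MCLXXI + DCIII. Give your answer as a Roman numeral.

DVI = 506, MCLXXI = 1171, DCIII = 603
506 + 1171 = 1677
1677 + 603 = 2280

MMCCLXXX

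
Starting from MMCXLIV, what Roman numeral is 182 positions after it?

MMCXLIV = 2144
2144 + 182 = 2326

MMCCCXXVI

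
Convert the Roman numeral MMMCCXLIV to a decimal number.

MMMCCXLIV: M=1000, M=1000, M=1000, C=100, C=100, XL=40, IV=4
1000 + 1000 + 1000 + 100 + 100 + 40 + 4 = 3244

3244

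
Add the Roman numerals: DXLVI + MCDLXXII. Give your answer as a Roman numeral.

DXLVI = 546
MCDLXXII = 1472
546 + 1472 = 2018

MMXVIII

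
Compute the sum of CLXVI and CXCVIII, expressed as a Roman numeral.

CLXVI = 166
CXCVIII = 198
166 + 198 = 364

CCCLXIV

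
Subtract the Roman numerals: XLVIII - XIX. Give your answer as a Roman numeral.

XLVIII = 48
XIX = 19
48 - 19 = 29

XXIX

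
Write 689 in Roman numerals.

Convert 689 to Roman numerals:
  689 contains 1×500 (D)
  189 contains 1×100 (C)
  89 contains 1×50 (L)
  39 contains 3×10 (XXX)
  9 contains 1×9 (IX)

DCLXXXIX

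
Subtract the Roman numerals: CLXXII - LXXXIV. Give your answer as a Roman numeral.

CLXXII = 172
LXXXIV = 84
172 - 84 = 88

LXXXVIII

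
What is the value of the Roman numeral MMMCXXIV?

MMMCXXIV: M=1000, M=1000, M=1000, C=100, X=10, X=10, IV=4
1000 + 1000 + 1000 + 100 + 10 + 10 + 4 = 3124

3124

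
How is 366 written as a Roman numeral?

Convert 366 to Roman numerals:
  366 contains 3×100 (CCC)
  66 contains 1×50 (L)
  16 contains 1×10 (X)
  6 contains 1×5 (V)
  1 contains 1×1 (I)

CCCLXVI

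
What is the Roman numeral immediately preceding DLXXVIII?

DLXXVIII = 578, so the previous integer is 578 - 1 = 577

DLXXVII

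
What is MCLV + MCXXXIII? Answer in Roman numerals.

MCLV = 1155
MCXXXIII = 1133
1155 + 1133 = 2288

MMCCLXXXVIII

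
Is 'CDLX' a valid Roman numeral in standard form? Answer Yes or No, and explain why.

'CDLX': Check the rules: uses only the symbols I, V, X, L, C, D, M; no symbol is repeated more than three times in a row; V, L and D each appear at most once; the only place a smaller symbol precedes a larger one is the allowed subtractive pair CD, the symbol right after such a pair (if any) is smaller than the pair's first symbol, and otherwise the values never increase from left to right. Value: CD (400) + L (50) + X (10) = 460. So it is a valid standard Roman numeral.

Yes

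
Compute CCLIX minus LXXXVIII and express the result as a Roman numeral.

CCLIX = 259
LXXXVIII = 88
259 - 88 = 171

CLXXI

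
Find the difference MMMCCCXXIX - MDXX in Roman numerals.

MMMCCCXXIX = 3329
MDXX = 1520
3329 - 1520 = 1809

MDCCCIX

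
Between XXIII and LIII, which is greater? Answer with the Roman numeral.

XXIII = 23
LIII = 53
53 is larger

LIII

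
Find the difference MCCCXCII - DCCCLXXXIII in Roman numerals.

MCCCXCII = 1392
DCCCLXXXIII = 883
1392 - 883 = 509

DIX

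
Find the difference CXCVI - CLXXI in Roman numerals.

CXCVI = 196
CLXXI = 171
196 - 171 = 25

XXV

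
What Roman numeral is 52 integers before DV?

DV = 505
505 - 52 = 453

CDLIII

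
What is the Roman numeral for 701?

Convert 701 to Roman numerals:
  701 contains 1×500 (D)
  201 contains 2×100 (CC)
  1 contains 1×1 (I)

DCCI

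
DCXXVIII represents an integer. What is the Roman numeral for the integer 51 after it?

DCXXVIII = 628
628 + 51 = 679

DCLXXIX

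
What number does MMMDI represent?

MMMDI: M=1000, M=1000, M=1000, D=500, I=1
1000 + 1000 + 1000 + 500 + 1 = 3501

3501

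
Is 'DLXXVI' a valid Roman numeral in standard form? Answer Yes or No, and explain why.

'DLXXVI': Check the rules: uses only the symbols I, V, X, L, C, D, M; no symbol is repeated more than three times in a row; V, L and D each appear at most once; no smaller symbol precedes a larger one (values never increase from left to right). Value: D (500) + L (50) + X (10) + X (10) + V (5) + I (1) = 576. So it is a valid standard Roman numeral.

Yes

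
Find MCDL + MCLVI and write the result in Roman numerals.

MCDL = 1450
MCLVI = 1156
1450 + 1156 = 2606

MMDCVI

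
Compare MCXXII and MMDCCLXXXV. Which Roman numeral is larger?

MCXXII = 1122
MMDCCLXXXV = 2785
2785 is larger

MMDCCLXXXV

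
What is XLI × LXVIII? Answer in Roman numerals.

XLI = 41
LXVIII = 68
41 × 68 = 2788

MMDCCLXXXVIII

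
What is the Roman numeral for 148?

Convert 148 to Roman numerals:
  148 contains 1×100 (C)
  48 contains 1×40 (XL)
  8 contains 1×5 (V)
  3 contains 3×1 (III)

CXLVIII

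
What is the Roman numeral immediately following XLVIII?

XLVIII = 48, so the next integer is 48 + 1 = 49

XLIX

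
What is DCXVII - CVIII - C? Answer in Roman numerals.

DCXVII = 617, CVIII = 108, C = 100
617 - 108 = 509
509 - 100 = 409

CDIX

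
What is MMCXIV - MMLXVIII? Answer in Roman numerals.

MMCXIV = 2114
MMLXVIII = 2068
2114 - 2068 = 46

XLVI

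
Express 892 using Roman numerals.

Convert 892 to Roman numerals:
  892 contains 1×500 (D)
  392 contains 3×100 (CCC)
  92 contains 1×90 (XC)
  2 contains 2×1 (II)

DCCCXCII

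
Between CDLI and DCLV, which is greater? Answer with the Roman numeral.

CDLI = 451
DCLV = 655
655 is larger

DCLV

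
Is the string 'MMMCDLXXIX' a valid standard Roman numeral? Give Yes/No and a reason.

'MMMCDLXXIX': Check the rules: uses only the symbols I, V, X, L, C, D, M; no symbol is repeated more than three times in a row; V, L and D each appear at most once; the only places a smaller symbol precedes a larger one are the allowed subtractive pairs CD, IX, the symbol right after such a pair (if any) is smaller than the pair's first symbol, and otherwise the values never increase from left to right. Value: M (1000) + M (1000) + M (1000) + CD (400) + L (50) + X (10) + X (10) + IX (9) = 3479. So it is a valid standard Roman numeral.

Yes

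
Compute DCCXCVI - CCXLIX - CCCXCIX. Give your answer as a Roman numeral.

DCCXCVI = 796, CCXLIX = 249, CCCXCIX = 399
796 - 249 = 547
547 - 399 = 148

CXLVIII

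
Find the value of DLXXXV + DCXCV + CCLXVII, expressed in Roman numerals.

DLXXXV = 585, DCXCV = 695, CCLXVII = 267
585 + 695 = 1280
1280 + 267 = 1547

MDXLVII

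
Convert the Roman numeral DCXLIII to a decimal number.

DCXLIII: D=500, C=100, XL=40, I=1, I=1, I=1
500 + 100 + 40 + 1 + 1 + 1 = 643

643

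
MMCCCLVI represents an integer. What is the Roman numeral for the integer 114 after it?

MMCCCLVI = 2356
2356 + 114 = 2470

MMCDLXX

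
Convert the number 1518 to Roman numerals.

Convert 1518 to Roman numerals:
  1518 contains 1×1000 (M)
  518 contains 1×500 (D)
  18 contains 1×10 (X)
  8 contains 1×5 (V)
  3 contains 3×1 (III)

MDXVIII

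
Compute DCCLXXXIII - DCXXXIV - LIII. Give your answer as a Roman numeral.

DCCLXXXIII = 783, DCXXXIV = 634, LIII = 53
783 - 634 = 149
149 - 53 = 96

XCVI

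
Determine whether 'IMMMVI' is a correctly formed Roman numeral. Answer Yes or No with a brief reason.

'IMMMVI': Invalid subtractive combination: IM

No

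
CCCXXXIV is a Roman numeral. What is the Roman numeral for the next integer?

CCCXXXIV = 334; next is 335

CCCXXXV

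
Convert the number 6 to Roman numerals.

Convert 6 to Roman numerals:
  6 contains 1×5 (V)
  1 contains 1×1 (I)

VI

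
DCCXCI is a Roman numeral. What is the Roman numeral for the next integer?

DCCXCI = 791, so the next integer is 791 + 1 = 792

DCCXCII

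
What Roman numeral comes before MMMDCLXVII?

MMMDCLXVII = 3667; previous is 3666

MMMDCLXVI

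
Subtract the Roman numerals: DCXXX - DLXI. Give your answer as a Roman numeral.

DCXXX = 630
DLXI = 561
630 - 561 = 69

LXIX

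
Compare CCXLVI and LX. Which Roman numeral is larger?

CCXLVI = 246
LX = 60
246 is larger

CCXLVI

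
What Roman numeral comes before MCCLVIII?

MCCLVIII = 1258; previous is 1257

MCCLVII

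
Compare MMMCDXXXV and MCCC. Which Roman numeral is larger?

MMMCDXXXV = 3435
MCCC = 1300
3435 is larger

MMMCDXXXV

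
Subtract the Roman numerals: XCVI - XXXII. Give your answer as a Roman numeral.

XCVI = 96
XXXII = 32
96 - 32 = 64

LXIV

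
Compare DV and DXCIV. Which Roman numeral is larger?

DV = 505
DXCIV = 594
594 is larger

DXCIV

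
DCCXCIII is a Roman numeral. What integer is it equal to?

DCCXCIII: D=500, C=100, C=100, XC=90, I=1, I=1, I=1
500 + 100 + 100 + 90 + 1 + 1 + 1 = 793

793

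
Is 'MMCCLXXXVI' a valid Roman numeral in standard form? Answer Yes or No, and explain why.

'MMCCLXXXVI': Check the rules: uses only the symbols I, V, X, L, C, D, M; no symbol is repeated more than three times in a row; V, L and D each appear at most once; no smaller symbol precedes a larger one (values never increase from left to right). Value: M (1000) + M (1000) + C (100) + C (100) + L (50) + X (10) + X (10) + X (10) + V (5) + I (1) = 2286. So it is a valid standard Roman numeral.

Yes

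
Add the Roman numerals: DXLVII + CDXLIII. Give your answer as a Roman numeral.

DXLVII = 547
CDXLIII = 443
547 + 443 = 990

CMXC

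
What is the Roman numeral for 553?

Convert 553 to Roman numerals:
  553 contains 1×500 (D)
  53 contains 1×50 (L)
  3 contains 3×1 (III)

DLIII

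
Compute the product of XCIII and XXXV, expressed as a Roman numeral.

XCIII = 93
XXXV = 35
93 × 35 = 3255

MMMCCLV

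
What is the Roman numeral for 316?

Convert 316 to Roman numerals:
  316 contains 3×100 (CCC)
  16 contains 1×10 (X)
  6 contains 1×5 (V)
  1 contains 1×1 (I)

CCCXVI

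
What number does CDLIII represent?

CDLIII: CD=400, L=50, I=1, I=1, I=1
400 + 50 + 1 + 1 + 1 = 453

453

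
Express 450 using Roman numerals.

Convert 450 to Roman numerals:
  450 contains 1×400 (CD)
  50 contains 1×50 (L)

CDL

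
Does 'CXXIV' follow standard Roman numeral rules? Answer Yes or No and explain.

'CXXIV': Check the rules: uses only the symbols I, V, X, L, C, D, M; no symbol is repeated more than three times in a row; V, L and D each appear at most once; the only place a smaller symbol precedes a larger one is the allowed subtractive pair IV, the symbol right after such a pair (if any) is smaller than the pair's first symbol, and otherwise the values never increase from left to right. Value: C (100) + X (10) + X (10) + IV (4) = 124. So it is a valid standard Roman numeral.

Yes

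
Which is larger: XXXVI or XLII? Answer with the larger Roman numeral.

XXXVI = 36
XLII = 42
42 is larger

XLII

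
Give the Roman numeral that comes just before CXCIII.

CXCIII = 193, so the previous integer is 193 - 1 = 192

CXCII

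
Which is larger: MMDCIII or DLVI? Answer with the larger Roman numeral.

MMDCIII = 2603
DLVI = 556
2603 is larger

MMDCIII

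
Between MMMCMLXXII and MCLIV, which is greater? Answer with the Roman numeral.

MMMCMLXXII = 3972
MCLIV = 1154
3972 is larger

MMMCMLXXII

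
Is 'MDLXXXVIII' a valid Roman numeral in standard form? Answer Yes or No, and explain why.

'MDLXXXVIII': Check the rules: uses only the symbols I, V, X, L, C, D, M; no symbol is repeated more than three times in a row; V, L and D each appear at most once; no smaller symbol precedes a larger one (values never increase from left to right). Value: M (1000) + D (500) + L (50) + X (10) + X (10) + X (10) + V (5) + I (1) + I (1) + I (1) = 1588. So it is a valid standard Roman numeral.

Yes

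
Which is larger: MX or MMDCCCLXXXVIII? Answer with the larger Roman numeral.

MX = 1010
MMDCCCLXXXVIII = 2888
2888 is larger

MMDCCCLXXXVIII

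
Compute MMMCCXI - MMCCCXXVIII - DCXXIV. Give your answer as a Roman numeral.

MMMCCXI = 3211, MMCCCXXVIII = 2328, DCXXIV = 624
3211 - 2328 = 883
883 - 624 = 259

CCLIX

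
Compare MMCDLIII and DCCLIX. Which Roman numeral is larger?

MMCDLIII = 2453
DCCLIX = 759
2453 is larger

MMCDLIII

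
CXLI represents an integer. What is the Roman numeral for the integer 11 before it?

CXLI = 141
141 - 11 = 130

CXXX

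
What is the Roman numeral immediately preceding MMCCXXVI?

MMCCXXVI = 2226; previous is 2225

MMCCXXV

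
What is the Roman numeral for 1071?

Convert 1071 to Roman numerals:
  1071 contains 1×1000 (M)
  71 contains 1×50 (L)
  21 contains 2×10 (XX)
  1 contains 1×1 (I)

MLXXI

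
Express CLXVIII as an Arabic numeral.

CLXVIII: C=100, L=50, X=10, V=5, I=1, I=1, I=1
100 + 50 + 10 + 5 + 1 + 1 + 1 = 168

168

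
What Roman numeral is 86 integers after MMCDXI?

MMCDXI = 2411
2411 + 86 = 2497

MMCDXCVII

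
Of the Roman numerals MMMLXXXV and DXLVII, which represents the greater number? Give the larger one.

MMMLXXXV = 3085
DXLVII = 547
3085 is larger

MMMLXXXV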